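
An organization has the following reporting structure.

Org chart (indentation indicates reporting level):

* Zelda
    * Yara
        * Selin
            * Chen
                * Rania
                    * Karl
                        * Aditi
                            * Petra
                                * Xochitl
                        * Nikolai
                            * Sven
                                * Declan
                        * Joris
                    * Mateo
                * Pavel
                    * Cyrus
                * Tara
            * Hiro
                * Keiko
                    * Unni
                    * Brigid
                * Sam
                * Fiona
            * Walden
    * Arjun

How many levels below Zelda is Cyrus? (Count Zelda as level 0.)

Chain from Cyrus up to Zelda: Cyrus → Pavel → Chen → Selin → Yara → Zelda. That is 5 steps up, so Cyrus is 5 levels below Zelda.

5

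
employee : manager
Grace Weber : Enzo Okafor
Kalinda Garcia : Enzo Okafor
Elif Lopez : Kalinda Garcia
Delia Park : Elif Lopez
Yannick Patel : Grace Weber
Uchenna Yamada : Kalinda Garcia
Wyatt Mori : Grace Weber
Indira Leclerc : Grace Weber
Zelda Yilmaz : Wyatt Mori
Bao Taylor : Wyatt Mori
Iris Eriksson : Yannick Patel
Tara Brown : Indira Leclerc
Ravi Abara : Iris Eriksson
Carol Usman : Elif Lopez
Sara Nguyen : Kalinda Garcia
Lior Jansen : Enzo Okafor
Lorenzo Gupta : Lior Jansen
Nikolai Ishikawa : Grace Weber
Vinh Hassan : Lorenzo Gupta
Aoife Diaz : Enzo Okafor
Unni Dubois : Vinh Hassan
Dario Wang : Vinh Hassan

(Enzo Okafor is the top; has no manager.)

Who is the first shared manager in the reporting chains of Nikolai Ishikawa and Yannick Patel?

Grace Weber

Nikolai Ishikawa's chain of managers is Grace Weber, Enzo Okafor. Yannick Patel's chain of managers is Grace Weber, Enzo Okafor. The first manager that appears in both chains is Grace Weber.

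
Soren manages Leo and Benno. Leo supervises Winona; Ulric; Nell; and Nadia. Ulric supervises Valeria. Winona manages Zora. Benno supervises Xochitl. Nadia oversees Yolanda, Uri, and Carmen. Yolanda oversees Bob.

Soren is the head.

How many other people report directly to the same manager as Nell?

Nell reports to Leo. Leo's other direct reports are Winona, Ulric, Nadia — 3 peers.

3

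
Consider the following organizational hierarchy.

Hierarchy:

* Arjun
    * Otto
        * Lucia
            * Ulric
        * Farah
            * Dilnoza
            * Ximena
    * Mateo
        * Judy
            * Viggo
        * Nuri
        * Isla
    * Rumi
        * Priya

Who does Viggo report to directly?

Viggo reports directly to Judy.

Judy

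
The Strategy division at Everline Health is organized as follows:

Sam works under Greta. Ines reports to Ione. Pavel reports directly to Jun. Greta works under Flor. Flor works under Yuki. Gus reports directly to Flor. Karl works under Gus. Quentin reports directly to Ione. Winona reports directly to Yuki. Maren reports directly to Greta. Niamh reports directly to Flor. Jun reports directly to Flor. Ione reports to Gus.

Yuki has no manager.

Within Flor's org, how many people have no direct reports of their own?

The people in Flor's organization with no one reporting to them are Pavel, Niamh, Sam, Maren, Ines, Quentin, Karl. That is 7.

7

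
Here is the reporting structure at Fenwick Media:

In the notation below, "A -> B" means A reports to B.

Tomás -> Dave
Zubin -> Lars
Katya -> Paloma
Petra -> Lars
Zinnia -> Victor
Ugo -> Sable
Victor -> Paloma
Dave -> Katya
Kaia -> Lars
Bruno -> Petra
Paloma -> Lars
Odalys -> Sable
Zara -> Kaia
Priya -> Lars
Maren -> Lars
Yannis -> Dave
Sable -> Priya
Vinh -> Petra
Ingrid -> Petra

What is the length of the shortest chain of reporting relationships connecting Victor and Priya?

Victor is 2 levels below Lars, and Priya is 1 level below Lars (their lowest common manager). The shortest path runs up from Victor to Lars and back down to Priya: 2 + 1 = 3 links.

3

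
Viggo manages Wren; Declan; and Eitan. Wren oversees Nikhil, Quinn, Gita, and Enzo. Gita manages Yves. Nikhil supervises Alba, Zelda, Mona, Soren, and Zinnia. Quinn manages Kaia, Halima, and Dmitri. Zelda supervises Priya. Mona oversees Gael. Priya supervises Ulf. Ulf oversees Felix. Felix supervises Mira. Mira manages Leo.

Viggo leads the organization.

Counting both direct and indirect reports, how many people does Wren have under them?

19

Wren directly manages Gita, Nikhil, Quinn, Enzo. Under Gita: Yves (1). Under Nikhil: Zinnia, Soren, Mona, Gael, Zelda, Priya, Ulf, Felix, Mira, Leo, Alba (11). Under Quinn: Kaia, Halima, Dmitri (3). Enzo has no reports. So Wren's organization is 4 direct reports plus everyone under them: 2 + 12 + 4 + 1 = 19.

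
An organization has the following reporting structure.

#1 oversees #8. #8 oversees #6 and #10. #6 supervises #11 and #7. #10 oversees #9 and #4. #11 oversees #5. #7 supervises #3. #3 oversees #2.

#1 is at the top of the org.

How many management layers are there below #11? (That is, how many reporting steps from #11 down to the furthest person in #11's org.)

The longest chain under #11 runs #11 → #5, which is 1 level below #11.

1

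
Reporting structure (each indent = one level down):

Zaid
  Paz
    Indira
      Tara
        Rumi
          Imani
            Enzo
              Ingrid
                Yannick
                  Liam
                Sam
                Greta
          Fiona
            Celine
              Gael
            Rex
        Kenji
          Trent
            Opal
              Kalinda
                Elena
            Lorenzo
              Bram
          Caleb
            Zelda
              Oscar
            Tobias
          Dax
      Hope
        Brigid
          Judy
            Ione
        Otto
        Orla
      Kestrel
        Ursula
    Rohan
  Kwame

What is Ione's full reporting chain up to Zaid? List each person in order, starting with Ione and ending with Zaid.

Ione -> Judy -> Brigid -> Hope -> Indira -> Paz -> Zaid

Ione reports to Judy. Judy reports to Brigid. Brigid reports to Hope. Hope reports to Indira. Indira reports to Paz. Paz reports to Zaid. Zaid is at the top.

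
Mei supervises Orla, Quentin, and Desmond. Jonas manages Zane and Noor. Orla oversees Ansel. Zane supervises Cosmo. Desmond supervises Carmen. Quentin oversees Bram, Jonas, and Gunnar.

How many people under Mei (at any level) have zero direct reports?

6

The people in Mei's organization with no one reporting to them are Ansel, Carmen, Gunnar, Noor, Cosmo, Bram. That is 6.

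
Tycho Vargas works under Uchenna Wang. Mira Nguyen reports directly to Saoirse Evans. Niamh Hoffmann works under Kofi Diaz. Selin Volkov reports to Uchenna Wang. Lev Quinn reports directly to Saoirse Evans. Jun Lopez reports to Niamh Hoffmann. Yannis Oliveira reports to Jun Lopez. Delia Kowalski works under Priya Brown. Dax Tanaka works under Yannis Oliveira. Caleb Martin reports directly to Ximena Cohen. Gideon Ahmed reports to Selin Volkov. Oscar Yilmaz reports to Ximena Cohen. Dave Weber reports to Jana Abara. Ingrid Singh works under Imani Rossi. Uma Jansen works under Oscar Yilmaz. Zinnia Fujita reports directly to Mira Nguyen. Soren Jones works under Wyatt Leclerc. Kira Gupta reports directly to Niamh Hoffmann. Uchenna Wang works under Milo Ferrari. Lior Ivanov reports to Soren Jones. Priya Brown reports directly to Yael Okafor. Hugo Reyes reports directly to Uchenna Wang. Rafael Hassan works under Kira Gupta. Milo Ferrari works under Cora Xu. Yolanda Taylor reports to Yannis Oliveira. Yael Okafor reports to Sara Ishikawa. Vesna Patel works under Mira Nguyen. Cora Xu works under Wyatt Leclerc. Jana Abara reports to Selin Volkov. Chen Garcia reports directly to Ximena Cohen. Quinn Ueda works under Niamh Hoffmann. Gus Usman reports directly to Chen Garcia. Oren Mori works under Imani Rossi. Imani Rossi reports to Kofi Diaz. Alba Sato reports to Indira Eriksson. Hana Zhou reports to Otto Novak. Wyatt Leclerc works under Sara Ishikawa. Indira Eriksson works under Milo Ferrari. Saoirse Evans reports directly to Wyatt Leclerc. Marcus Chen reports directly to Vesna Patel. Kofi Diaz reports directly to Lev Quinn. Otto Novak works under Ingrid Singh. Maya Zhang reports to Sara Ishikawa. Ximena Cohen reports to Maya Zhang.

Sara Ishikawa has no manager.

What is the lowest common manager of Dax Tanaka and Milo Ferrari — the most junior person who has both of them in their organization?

Dax Tanaka's chain of managers is Yannis Oliveira, Jun Lopez, Niamh Hoffmann, Kofi Diaz, Lev Quinn, Saoirse Evans, Wyatt Leclerc, Sara Ishikawa. Milo Ferrari's chain of managers is Cora Xu, Wyatt Leclerc, Sara Ishikawa. The first manager that appears in both chains is Wyatt Leclerc.

Wyatt Leclerc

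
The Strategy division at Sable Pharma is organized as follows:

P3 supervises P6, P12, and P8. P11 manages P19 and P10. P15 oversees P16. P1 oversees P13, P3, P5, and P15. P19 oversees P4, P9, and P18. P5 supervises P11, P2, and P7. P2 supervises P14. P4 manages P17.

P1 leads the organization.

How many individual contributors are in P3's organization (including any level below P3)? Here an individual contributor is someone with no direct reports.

3

The people in P3's organization with no one reporting to them are P12, P6, P8. That is 3.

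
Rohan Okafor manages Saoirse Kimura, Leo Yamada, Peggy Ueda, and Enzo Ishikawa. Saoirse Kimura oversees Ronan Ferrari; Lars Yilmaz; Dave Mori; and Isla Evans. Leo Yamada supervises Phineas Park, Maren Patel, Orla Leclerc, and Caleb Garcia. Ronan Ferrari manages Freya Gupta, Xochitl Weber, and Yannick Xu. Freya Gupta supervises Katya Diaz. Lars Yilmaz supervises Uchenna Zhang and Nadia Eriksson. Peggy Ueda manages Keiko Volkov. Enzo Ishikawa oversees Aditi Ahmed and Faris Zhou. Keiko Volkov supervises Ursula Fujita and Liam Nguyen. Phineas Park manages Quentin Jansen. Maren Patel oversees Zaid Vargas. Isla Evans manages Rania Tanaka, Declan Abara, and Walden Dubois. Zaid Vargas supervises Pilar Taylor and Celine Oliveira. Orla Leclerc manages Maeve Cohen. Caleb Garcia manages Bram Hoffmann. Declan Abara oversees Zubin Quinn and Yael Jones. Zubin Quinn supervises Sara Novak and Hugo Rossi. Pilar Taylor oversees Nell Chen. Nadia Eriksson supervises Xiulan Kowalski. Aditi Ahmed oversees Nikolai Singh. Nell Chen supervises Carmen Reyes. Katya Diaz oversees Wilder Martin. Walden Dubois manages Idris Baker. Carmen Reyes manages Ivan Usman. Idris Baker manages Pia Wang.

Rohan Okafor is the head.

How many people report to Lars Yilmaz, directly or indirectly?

Lars Yilmaz directly manages Uchenna Zhang, Nadia Eriksson. Uchenna Zhang has no reports. Under Nadia Eriksson: Xiulan Kowalski (1). So Lars Yilmaz's organization is 2 direct reports plus everyone under them: 1 + 2 = 3.

3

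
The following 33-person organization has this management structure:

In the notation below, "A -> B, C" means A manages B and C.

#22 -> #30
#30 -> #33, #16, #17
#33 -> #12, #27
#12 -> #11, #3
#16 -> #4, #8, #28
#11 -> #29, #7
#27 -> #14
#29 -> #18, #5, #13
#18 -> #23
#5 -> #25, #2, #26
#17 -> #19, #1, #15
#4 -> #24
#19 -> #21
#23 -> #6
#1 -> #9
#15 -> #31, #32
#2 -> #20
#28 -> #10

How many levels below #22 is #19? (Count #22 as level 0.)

Chain from #19 up to #22: #19 → #17 → #30 → #22. That is 3 steps up, so #19 is 3 levels below #22.

3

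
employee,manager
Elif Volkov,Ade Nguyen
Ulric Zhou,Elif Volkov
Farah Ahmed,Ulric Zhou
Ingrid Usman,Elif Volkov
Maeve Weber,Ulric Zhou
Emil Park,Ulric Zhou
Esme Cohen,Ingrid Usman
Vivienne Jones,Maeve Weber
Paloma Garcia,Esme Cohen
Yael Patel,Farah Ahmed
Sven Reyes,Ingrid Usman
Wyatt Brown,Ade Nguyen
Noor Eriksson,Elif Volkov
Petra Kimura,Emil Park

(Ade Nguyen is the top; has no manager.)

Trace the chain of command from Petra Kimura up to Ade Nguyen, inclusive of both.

Petra Kimura reports to Emil Park. Emil Park reports to Ulric Zhou. Ulric Zhou reports to Elif Volkov. Elif Volkov reports to Ade Nguyen. Ade Nguyen is at the top.

Petra Kimura -> Emil Park -> Ulric Zhou -> Elif Volkov -> Ade Nguyen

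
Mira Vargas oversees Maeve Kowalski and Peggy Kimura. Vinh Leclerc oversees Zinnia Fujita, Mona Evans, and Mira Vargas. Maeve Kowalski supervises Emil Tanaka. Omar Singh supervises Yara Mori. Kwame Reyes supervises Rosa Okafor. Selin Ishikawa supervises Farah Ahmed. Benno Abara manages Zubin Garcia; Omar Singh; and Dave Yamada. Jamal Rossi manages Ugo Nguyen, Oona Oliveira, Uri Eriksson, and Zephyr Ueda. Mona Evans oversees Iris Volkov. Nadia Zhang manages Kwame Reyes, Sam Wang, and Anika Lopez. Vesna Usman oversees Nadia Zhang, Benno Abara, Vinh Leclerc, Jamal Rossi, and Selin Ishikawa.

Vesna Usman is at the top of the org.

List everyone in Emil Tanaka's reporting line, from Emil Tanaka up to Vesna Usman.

Emil Tanaka reports to Maeve Kowalski. Maeve Kowalski reports to Mira Vargas. Mira Vargas reports to Vinh Leclerc. Vinh Leclerc reports to Vesna Usman. Vesna Usman is at the top.

Emil Tanaka -> Maeve Kowalski -> Mira Vargas -> Vinh Leclerc -> Vesna Usman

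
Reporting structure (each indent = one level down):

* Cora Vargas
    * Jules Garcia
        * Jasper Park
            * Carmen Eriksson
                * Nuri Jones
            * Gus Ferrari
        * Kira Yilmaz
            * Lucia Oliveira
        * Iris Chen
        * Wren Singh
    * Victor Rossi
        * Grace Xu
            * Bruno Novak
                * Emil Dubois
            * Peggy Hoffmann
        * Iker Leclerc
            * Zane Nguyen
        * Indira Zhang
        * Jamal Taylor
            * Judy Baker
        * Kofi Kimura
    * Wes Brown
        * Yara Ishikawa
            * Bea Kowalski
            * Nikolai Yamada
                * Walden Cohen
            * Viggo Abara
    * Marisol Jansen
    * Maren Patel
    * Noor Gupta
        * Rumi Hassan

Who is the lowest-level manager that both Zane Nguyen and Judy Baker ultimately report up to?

Zane Nguyen's chain of managers is Iker Leclerc, Victor Rossi, Cora Vargas. Judy Baker's chain of managers is Jamal Taylor, Victor Rossi, Cora Vargas. The first manager that appears in both chains is Victor Rossi.

Victor Rossi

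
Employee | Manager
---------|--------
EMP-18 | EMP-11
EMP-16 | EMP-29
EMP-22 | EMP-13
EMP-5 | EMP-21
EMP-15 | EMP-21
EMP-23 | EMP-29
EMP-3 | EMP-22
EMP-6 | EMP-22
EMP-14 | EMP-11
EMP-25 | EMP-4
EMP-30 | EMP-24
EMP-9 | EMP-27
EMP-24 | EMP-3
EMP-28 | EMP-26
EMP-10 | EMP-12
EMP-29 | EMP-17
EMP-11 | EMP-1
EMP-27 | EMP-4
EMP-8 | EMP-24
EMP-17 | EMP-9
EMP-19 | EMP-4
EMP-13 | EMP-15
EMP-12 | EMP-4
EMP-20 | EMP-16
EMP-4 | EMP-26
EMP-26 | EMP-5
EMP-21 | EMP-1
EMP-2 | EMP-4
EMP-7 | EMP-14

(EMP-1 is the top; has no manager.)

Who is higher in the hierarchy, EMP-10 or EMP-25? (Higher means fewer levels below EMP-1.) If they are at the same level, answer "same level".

EMP-25

EMP-10 is 6 levels below EMP-1; EMP-25 is 5. EMP-25 is higher.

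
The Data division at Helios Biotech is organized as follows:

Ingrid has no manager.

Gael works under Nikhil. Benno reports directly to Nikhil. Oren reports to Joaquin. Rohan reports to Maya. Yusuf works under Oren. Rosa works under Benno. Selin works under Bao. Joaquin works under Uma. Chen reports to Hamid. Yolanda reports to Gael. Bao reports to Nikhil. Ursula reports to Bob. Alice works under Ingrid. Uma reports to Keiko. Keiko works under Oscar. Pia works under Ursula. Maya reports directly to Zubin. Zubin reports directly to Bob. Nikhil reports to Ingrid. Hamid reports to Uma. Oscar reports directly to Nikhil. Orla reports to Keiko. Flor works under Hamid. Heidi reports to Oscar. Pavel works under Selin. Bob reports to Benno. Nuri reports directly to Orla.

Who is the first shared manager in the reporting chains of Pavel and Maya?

Pavel's chain of managers is Selin, Bao, Nikhil, Ingrid. Maya's chain of managers is Zubin, Bob, Benno, Nikhil, Ingrid. The first manager that appears in both chains is Nikhil.

Nikhil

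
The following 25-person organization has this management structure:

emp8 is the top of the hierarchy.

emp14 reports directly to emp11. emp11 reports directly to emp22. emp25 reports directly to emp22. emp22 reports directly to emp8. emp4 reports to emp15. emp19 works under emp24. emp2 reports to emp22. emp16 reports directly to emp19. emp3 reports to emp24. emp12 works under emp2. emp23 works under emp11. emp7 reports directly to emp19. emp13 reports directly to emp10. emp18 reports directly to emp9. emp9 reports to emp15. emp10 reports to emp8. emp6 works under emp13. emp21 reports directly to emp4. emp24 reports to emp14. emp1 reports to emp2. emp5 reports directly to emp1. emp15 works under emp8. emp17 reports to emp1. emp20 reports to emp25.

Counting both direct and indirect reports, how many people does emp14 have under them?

emp14 directly manages emp24. Under emp24: emp3, emp19, emp16, emp7 (4). That's 5 in total.

5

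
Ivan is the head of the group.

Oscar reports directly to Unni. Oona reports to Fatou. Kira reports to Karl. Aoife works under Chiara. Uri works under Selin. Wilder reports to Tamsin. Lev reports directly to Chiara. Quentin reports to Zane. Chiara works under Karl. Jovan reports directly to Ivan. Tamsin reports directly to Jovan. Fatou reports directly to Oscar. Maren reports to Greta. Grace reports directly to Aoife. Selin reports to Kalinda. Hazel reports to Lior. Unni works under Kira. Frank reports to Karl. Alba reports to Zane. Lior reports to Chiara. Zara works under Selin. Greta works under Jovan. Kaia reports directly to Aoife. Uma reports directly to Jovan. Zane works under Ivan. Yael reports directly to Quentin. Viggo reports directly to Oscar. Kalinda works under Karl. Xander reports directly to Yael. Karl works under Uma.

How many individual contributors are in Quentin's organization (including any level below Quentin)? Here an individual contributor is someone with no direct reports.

1

The only person in Quentin's organization with no one reporting to them is Xander. That is 1.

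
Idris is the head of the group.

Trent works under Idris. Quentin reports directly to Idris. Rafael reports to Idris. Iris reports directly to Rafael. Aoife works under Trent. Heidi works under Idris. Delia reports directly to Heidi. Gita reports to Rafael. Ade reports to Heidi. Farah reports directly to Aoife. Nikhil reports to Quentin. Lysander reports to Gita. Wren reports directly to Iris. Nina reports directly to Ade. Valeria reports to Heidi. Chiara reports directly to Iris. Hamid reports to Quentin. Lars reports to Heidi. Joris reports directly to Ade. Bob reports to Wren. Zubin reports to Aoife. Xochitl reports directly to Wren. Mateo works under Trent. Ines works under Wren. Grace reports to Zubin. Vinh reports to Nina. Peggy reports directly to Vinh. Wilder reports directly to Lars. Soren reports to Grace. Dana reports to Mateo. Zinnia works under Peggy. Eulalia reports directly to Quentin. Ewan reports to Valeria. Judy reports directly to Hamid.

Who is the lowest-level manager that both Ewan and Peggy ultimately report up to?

Heidi

Ewan's chain of managers is Valeria, Heidi, Idris. Peggy's chain of managers is Vinh, Nina, Ade, Heidi, Idris. The first manager that appears in both chains is Heidi.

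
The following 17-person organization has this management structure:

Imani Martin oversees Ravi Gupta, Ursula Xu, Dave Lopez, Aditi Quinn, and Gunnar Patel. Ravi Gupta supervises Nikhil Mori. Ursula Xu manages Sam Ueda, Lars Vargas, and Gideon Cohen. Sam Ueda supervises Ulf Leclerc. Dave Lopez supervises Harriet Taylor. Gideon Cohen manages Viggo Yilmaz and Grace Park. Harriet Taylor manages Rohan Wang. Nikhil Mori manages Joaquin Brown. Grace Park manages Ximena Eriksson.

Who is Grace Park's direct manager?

Grace Park reports directly to Gideon Cohen.

Gideon Cohen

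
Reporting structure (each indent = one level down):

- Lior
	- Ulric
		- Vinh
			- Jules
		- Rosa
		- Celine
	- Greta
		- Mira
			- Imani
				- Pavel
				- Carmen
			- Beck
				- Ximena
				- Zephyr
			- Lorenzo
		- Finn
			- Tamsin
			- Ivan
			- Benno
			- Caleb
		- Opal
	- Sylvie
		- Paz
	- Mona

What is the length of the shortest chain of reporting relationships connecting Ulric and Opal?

3

Ulric is 1 level below Lior, and Opal is 2 levels below Lior (their lowest common manager). The shortest path runs up from Ulric to Lior and back down to Opal: 1 + 2 = 3 links.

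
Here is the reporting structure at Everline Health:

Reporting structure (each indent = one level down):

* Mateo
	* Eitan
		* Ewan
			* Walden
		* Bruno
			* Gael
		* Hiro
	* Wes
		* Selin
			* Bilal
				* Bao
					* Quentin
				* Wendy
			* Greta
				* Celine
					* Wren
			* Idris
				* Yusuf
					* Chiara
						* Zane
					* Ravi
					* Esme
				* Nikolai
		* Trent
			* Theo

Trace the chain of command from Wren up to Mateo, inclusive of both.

Wren -> Celine -> Greta -> Selin -> Wes -> Mateo

Wren reports to Celine. Celine reports to Greta. Greta reports to Selin. Selin reports to Wes. Wes reports to Mateo. Mateo is at the top.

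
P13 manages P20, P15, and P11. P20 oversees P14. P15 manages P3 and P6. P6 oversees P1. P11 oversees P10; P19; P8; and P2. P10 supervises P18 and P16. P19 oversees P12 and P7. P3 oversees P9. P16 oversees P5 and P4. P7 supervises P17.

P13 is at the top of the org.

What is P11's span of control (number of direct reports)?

P11 directly manages P10, P19, P8, P2. That is 4 direct reports.

4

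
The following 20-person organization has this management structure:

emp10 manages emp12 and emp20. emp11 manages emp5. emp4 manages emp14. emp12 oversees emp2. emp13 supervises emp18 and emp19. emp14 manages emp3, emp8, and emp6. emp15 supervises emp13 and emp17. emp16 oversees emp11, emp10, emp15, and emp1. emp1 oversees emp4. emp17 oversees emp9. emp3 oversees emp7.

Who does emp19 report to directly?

emp19 reports directly to emp13.

emp13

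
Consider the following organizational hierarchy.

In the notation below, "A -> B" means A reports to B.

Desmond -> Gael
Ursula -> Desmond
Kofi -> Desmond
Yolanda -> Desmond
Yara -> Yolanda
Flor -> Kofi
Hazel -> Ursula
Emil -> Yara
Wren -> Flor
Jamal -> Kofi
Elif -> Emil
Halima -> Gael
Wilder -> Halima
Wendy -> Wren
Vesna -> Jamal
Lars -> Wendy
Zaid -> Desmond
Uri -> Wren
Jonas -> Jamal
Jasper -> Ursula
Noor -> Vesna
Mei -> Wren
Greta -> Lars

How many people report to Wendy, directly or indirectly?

Wendy directly manages Lars. Under Lars: Greta (1). That's 2 in total.

2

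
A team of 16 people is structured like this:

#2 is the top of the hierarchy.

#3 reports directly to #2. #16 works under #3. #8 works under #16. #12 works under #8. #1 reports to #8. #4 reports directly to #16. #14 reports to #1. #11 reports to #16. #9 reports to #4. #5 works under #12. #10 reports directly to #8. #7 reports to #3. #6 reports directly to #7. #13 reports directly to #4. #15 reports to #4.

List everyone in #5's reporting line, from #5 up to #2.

#5 -> #12 -> #8 -> #16 -> #3 -> #2

#5 reports to #12. #12 reports to #8. #8 reports to #16. #16 reports to #3. #3 reports to #2. #2 is at the top.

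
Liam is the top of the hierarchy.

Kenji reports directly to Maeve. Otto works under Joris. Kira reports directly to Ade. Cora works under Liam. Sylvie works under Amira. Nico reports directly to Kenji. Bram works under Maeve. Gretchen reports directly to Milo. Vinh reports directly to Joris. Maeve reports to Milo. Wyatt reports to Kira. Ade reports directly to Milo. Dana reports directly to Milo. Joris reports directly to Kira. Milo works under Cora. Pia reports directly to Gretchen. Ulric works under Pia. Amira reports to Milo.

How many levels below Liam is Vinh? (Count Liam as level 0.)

6

Chain from Vinh up to Liam: Vinh → Joris → Kira → Ade → Milo → Cora → Liam. That is 6 steps up, so Vinh is 6 levels below Liam.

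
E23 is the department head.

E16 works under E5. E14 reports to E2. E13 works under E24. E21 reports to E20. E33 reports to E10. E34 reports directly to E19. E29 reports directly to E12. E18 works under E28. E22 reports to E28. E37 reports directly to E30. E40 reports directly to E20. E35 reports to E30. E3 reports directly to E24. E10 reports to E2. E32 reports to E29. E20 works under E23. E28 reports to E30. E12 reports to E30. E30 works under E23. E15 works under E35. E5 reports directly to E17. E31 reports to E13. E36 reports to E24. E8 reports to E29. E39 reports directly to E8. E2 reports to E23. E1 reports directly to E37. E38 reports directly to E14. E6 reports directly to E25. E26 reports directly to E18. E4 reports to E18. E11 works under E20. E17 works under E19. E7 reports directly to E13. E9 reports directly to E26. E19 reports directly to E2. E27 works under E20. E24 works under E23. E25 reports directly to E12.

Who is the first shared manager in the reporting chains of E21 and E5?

E23

E21's chain of managers is E20, E23. E5's chain of managers is E17, E19, E2, E23. The first manager that appears in both chains is E23.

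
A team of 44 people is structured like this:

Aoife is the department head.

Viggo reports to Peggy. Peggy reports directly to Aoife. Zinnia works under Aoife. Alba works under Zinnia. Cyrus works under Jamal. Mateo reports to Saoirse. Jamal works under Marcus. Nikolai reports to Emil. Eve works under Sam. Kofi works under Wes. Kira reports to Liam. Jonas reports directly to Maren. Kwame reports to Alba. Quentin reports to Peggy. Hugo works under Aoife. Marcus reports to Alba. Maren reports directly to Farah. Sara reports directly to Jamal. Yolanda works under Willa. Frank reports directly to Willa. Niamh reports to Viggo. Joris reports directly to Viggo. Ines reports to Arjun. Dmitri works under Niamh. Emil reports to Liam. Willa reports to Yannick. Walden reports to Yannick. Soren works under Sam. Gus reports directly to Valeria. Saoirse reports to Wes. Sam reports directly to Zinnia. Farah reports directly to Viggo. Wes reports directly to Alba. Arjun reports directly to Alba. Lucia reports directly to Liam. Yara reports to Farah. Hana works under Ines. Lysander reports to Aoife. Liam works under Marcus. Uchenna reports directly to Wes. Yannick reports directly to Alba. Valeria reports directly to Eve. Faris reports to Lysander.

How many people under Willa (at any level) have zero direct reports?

The people in Willa's organization with no one reporting to them are Yolanda, Frank. That is 2.

2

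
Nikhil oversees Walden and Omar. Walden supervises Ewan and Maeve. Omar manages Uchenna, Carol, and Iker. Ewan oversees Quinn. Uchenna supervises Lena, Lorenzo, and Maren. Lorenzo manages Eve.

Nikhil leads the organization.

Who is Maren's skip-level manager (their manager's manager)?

Omar

Maren reports to Uchenna, and Uchenna reports to Omar. So Maren's skip-level manager is Omar.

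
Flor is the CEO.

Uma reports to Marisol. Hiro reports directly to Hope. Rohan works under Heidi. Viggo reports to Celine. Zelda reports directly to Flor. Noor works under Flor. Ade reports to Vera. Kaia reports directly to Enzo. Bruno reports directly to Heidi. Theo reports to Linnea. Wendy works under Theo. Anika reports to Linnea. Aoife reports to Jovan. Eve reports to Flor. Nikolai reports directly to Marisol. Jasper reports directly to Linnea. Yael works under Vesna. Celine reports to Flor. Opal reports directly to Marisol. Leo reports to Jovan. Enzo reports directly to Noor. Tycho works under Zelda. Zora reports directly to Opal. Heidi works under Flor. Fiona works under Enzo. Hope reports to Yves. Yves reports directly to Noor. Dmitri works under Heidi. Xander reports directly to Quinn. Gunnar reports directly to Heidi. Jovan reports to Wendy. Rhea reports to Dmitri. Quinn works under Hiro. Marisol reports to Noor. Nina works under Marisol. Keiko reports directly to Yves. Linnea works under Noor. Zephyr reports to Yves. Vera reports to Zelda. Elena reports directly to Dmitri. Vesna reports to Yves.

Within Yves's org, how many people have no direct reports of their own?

The people in Yves's organization with no one reporting to them are Keiko, Zephyr, Yael, Xander. That is 4.

4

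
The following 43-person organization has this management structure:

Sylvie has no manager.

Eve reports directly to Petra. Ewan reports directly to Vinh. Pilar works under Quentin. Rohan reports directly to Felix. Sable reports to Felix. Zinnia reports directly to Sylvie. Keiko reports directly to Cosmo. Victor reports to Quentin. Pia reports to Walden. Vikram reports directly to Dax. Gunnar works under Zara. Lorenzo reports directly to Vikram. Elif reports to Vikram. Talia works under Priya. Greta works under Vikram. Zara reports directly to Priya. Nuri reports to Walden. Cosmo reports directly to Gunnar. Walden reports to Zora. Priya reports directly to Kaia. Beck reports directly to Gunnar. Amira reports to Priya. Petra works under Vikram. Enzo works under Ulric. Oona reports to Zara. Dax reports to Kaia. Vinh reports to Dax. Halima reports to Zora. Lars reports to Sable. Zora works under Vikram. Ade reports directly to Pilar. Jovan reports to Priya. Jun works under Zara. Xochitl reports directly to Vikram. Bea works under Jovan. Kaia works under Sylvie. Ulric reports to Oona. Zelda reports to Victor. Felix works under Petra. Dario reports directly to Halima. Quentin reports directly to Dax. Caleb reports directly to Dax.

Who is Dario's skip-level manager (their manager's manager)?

Dario reports to Halima, and Halima reports to Zora. So Dario's skip-level manager is Zora.

Zora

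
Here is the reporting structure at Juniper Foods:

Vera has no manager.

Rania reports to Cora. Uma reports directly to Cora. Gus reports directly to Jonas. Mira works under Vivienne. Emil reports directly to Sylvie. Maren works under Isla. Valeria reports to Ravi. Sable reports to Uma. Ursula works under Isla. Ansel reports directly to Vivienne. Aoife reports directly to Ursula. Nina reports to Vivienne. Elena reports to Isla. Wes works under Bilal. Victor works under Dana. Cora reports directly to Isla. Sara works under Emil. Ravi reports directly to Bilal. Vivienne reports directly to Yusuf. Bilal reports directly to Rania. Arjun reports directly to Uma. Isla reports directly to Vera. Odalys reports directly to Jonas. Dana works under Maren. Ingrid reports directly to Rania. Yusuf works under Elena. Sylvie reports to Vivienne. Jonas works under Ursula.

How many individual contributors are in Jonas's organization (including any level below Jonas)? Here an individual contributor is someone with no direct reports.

2

The people in Jonas's organization with no one reporting to them are Odalys, Gus. That is 2.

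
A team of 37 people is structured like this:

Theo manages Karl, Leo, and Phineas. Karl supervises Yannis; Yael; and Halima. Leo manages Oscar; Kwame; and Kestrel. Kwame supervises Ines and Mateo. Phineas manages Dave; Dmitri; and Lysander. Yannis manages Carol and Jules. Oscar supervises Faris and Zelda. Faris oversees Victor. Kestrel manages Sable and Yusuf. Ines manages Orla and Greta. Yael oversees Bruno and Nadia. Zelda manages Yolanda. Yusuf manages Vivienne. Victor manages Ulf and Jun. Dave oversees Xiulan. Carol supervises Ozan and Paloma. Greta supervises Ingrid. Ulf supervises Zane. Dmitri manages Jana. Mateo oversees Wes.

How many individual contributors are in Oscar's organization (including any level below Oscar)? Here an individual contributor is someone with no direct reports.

3

The people in Oscar's organization with no one reporting to them are Yolanda, Jun, Zane. That is 3.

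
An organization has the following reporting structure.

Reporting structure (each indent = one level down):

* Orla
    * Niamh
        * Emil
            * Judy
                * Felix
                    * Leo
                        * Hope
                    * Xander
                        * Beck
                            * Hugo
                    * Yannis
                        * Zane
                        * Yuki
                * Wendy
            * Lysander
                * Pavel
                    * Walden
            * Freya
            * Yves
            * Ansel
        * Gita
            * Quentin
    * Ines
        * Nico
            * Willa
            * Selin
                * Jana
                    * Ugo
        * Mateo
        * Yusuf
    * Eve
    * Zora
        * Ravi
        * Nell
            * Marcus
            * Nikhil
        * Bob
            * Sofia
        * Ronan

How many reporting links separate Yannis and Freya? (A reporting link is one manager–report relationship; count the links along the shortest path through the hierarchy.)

4

Yannis is 3 levels below Emil, and Freya is 1 level below Emil (their lowest common manager). The shortest path runs up from Yannis to Emil and back down to Freya: 3 + 1 = 4 links.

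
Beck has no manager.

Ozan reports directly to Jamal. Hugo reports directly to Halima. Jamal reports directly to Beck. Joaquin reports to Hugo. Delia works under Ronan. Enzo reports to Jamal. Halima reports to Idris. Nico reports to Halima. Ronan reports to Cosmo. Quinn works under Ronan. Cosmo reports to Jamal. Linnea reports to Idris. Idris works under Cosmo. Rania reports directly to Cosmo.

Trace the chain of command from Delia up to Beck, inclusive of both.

Delia reports to Ronan. Ronan reports to Cosmo. Cosmo reports to Jamal. Jamal reports to Beck. Beck is at the top.

Delia -> Ronan -> Cosmo -> Jamal -> Beck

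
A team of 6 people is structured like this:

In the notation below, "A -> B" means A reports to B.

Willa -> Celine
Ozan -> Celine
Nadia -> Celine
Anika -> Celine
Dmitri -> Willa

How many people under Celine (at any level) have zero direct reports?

The people in Celine's organization with no one reporting to them are Ozan, Anika, Dmitri, Nadia. That is 4.

4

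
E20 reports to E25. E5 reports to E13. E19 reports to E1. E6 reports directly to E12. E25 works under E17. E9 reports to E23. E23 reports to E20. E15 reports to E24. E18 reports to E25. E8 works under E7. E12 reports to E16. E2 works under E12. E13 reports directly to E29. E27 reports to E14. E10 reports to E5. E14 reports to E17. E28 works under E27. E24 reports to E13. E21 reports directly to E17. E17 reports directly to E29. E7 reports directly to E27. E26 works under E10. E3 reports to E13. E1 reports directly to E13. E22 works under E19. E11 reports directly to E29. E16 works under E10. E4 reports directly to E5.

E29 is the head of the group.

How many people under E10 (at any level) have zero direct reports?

The people in E10's organization with no one reporting to them are E26, E2, E6. That is 3.

3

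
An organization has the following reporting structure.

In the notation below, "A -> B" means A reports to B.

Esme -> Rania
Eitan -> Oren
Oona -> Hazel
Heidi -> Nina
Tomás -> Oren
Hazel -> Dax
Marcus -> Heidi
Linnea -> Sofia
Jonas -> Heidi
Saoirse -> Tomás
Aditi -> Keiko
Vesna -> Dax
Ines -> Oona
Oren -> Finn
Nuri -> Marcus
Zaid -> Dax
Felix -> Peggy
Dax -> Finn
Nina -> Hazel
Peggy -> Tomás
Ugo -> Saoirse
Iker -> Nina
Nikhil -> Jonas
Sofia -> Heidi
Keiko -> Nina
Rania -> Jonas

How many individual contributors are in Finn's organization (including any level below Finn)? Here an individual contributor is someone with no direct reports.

The people in Finn's organization with no one reporting to them are Eitan, Felix, Ugo, Vesna, Zaid, Ines, Linnea, Esme, Nikhil, Nuri, Iker, Aditi. That is 12.

12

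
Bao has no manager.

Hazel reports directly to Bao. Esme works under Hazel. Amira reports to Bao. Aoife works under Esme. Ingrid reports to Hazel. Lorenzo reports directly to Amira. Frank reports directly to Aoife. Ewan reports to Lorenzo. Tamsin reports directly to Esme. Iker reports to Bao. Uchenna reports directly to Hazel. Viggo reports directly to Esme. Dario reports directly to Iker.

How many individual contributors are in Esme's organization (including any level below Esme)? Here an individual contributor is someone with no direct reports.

3

The people in Esme's organization with no one reporting to them are Viggo, Tamsin, Frank. That is 3.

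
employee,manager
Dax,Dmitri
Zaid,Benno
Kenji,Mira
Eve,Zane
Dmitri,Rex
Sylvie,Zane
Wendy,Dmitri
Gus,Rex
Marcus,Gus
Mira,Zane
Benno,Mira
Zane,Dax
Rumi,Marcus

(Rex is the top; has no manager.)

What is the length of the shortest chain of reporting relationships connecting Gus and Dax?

Gus is 1 level below Rex, and Dax is 2 levels below Rex (their lowest common manager). The shortest path runs up from Gus to Rex and back down to Dax: 1 + 2 = 3 links.

3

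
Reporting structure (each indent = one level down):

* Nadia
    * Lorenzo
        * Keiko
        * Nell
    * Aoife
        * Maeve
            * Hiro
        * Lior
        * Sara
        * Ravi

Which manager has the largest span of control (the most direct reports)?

Direct-report counts: Nadia has 2; Aoife has 4; Maeve has 1; Lorenzo has 2. The largest is 4, held by Aoife.

Aoife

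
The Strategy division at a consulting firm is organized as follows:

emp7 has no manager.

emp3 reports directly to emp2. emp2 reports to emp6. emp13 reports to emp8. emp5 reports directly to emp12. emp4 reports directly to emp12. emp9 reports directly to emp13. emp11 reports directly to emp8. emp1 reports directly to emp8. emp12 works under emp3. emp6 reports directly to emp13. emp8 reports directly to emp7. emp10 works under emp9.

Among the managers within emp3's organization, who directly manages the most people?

emp12

Direct-report counts within emp3's organization: emp3 has 1; emp12 has 2. The largest is 2, held by emp12.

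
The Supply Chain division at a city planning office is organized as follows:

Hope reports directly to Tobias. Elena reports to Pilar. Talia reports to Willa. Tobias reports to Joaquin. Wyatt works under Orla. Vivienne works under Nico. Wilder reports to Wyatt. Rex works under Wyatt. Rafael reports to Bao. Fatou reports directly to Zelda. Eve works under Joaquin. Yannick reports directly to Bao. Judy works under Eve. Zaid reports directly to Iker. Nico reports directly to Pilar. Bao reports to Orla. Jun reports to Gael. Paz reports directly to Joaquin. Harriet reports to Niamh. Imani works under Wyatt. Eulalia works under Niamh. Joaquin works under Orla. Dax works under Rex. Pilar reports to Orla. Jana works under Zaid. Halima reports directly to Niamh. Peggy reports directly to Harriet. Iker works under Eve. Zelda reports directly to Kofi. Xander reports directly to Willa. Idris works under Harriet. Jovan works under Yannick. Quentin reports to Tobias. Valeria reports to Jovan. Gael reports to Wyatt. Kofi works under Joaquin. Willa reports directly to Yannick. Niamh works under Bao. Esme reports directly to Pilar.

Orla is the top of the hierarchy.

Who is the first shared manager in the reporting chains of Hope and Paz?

Joaquin

Hope's chain of managers is Tobias, Joaquin, Orla. Paz's chain of managers is Joaquin, Orla. The first manager that appears in both chains is Joaquin.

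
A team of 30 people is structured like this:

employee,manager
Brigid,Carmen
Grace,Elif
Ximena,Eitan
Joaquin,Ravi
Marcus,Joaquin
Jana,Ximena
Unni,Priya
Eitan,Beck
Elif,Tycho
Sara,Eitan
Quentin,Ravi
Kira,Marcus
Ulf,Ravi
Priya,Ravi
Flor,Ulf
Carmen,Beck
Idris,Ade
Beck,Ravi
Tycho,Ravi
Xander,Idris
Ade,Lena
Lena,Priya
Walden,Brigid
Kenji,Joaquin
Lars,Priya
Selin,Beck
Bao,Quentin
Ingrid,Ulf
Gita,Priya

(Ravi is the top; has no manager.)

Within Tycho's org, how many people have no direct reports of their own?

The only person in Tycho's organization with no one reporting to them is Grace. That is 1.

1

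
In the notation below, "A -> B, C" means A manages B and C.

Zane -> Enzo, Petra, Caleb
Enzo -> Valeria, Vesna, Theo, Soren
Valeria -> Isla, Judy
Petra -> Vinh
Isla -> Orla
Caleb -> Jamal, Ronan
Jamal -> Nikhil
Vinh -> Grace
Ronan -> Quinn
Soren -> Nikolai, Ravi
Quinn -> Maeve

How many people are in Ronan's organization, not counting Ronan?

Ronan directly manages Quinn. Under Quinn: Maeve (1). That's 2 in total.

2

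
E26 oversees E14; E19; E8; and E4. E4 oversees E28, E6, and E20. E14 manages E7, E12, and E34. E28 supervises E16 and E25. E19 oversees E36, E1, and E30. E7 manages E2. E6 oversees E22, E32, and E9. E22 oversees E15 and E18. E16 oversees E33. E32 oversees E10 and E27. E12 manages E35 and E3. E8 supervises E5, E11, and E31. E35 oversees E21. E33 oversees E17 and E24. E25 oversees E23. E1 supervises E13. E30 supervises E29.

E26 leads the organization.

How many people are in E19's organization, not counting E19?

5

E19 directly manages E36, E1, E30. E36 has no reports. Under E1: E13 (1). Under E30: E29 (1). So E19's organization is 3 direct reports plus everyone under them: 1 + 2 + 2 = 5.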